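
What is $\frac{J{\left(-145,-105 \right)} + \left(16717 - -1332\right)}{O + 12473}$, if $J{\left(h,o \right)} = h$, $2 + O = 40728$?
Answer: $\frac{5968}{17733} \approx 0.33655$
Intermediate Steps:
$O = 40726$ ($O = -2 + 40728 = 40726$)
$\frac{J{\left(-145,-105 \right)} + \left(16717 - -1332\right)}{O + 12473} = \frac{-145 + \left(16717 - -1332\right)}{40726 + 12473} = \frac{-145 + \left(16717 + 1332\right)}{53199} = \left(-145 + 18049\right) \frac{1}{53199} = 17904 \cdot \frac{1}{53199} = \frac{5968}{17733}$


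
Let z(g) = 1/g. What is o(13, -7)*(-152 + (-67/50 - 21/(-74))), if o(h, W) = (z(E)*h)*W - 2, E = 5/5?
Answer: 13166661/925 ≈ 14234.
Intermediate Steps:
E = 1 (E = 5*(⅕) = 1)
o(h, W) = -2 + W*h (o(h, W) = (h/1)*W - 2 = (1*h)*W - 2 = h*W - 2 = W*h - 2 = -2 + W*h)
o(13, -7)*(-152 + (-67/50 - 21/(-74))) = (-2 - 7*13)*(-152 + (-67/50 - 21/(-74))) = (-2 - 91)*(-152 + (-67*1/50 - 21*(-1/74))) = -93*(-152 + (-67/50 + 21/74)) = -93*(-152 - 977/925) = -93*(-141577/925) = 13166661/925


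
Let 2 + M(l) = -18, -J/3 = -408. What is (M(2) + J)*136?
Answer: 163744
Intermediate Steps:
J = 1224 (J = -3*(-408) = 1224)
M(l) = -20 (M(l) = -2 - 18 = -20)
(M(2) + J)*136 = (-20 + 1224)*136 = 1204*136 = 163744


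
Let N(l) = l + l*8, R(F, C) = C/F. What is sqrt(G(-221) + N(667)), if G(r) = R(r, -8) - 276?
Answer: 5*sqrt(11188567)/221 ≈ 75.677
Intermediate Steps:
N(l) = 9*l (N(l) = l + 8*l = 9*l)
G(r) = -276 - 8/r (G(r) = -8/r - 276 = -276 - 8/r)
sqrt(G(-221) + N(667)) = sqrt((-276 - 8/(-221)) + 9*667) = sqrt((-276 - 8*(-1/221)) + 6003) = sqrt((-276 + 8/221) + 6003) = sqrt(-60988/221 + 6003) = sqrt(1265675/221) = 5*sqrt(11188567)/221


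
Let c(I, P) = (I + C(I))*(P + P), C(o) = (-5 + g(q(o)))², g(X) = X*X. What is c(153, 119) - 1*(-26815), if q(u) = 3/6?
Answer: 548791/8 ≈ 68599.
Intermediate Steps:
q(u) = ½ (q(u) = 3*(⅙) = ½)
g(X) = X²
C(o) = 361/16 (C(o) = (-5 + (½)²)² = (-5 + ¼)² = (-19/4)² = 361/16)
c(I, P) = 2*P*(361/16 + I) (c(I, P) = (I + 361/16)*(P + P) = (361/16 + I)*(2*P) = 2*P*(361/16 + I))
c(153, 119) - 1*(-26815) = (⅛)*119*(361 + 16*153) - 1*(-26815) = (⅛)*119*(361 + 2448) + 26815 = (⅛)*119*2809 + 26815 = 334271/8 + 26815 = 548791/8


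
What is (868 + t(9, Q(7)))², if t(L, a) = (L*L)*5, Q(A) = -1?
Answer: 1620529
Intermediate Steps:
t(L, a) = 5*L² (t(L, a) = L²*5 = 5*L²)
(868 + t(9, Q(7)))² = (868 + 5*9²)² = (868 + 5*81)² = (868 + 405)² = 1273² = 1620529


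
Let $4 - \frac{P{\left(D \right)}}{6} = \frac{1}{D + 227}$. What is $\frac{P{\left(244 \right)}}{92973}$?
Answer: $\frac{3766}{14596761} \approx 0.000258$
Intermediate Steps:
$P{\left(D \right)} = 24 - \frac{6}{227 + D}$ ($P{\left(D \right)} = 24 - \frac{6}{D + 227} = 24 - \frac{6}{227 + D}$)
$\frac{P{\left(244 \right)}}{92973} = \frac{6 \frac{1}{227 + 244} \left(907 + 4 \cdot 244\right)}{92973} = \frac{6 \left(907 + 976\right)}{471} \cdot \frac{1}{92973} = 6 \cdot \frac{1}{471} \cdot 1883 \cdot \frac{1}{92973} = \frac{3766}{157} \cdot \frac{1}{92973} = \frac{3766}{14596761}$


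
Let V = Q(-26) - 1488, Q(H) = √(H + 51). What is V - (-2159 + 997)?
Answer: -321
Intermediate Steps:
Q(H) = √(51 + H)
V = -1483 (V = √(51 - 26) - 1488 = √25 - 1488 = 5 - 1488 = -1483)
V - (-2159 + 997) = -1483 - (-2159 + 997) = -1483 - 1*(-1162) = -1483 + 1162 = -321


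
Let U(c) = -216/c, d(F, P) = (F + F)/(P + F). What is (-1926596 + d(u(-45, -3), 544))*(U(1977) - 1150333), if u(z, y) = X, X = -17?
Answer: 45275306309986082/20429 ≈ 2.2162e+12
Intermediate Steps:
u(z, y) = -17
d(F, P) = 2*F/(F + P) (d(F, P) = (2*F)/(F + P) = 2*F/(F + P))
(-1926596 + d(u(-45, -3), 544))*(U(1977) - 1150333) = (-1926596 + 2*(-17)/(-17 + 544))*(-216/1977 - 1150333) = (-1926596 + 2*(-17)/527)*(-216*1/1977 - 1150333) = (-1926596 + 2*(-17)*(1/527))*(-72/659 - 1150333) = (-1926596 - 2/31)*(-758069519/659) = -59724478/31*(-758069519/659) = 45275306309986082/20429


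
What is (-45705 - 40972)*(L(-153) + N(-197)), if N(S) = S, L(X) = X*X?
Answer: -2011946524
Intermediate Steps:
L(X) = X²
(-45705 - 40972)*(L(-153) + N(-197)) = (-45705 - 40972)*((-153)² - 197) = -86677*(23409 - 197) = -86677*23212 = -2011946524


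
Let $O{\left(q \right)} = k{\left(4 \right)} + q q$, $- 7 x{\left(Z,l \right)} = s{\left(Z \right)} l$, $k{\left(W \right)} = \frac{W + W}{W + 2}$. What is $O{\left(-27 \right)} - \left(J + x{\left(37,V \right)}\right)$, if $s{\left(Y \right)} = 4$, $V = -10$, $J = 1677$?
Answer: $- \frac{20000}{21} \approx -952.38$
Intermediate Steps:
$k{\left(W \right)} = \frac{2 W}{2 + W}$
$x{\left(Z,l \right)} = - \frac{4 l}{7}$
$O{\left(q \right)} = \frac{4}{3} + q^{2}$ ($O{\left(q \right)} = 2 \cdot 4 \frac{1}{2 + 4} + q q = 2 \cdot 4 \cdot \frac{1}{6} + q^{2} = \frac{4}{3} + q^{2}$)
$O{\left(-27 \right)} - \left(J + x{\left(37,V \right)}\right) = \left(\frac{4}{3} + \left(-27\right)^{2}\right) - \left(1677 - - \frac{40}{7}\right) = \left(\frac{4}{3} + 729\right) - \left(1677 + \frac{40}{7}\right) = \frac{2191}{3} - \frac{11779}{7} = - \frac{20000}{21}$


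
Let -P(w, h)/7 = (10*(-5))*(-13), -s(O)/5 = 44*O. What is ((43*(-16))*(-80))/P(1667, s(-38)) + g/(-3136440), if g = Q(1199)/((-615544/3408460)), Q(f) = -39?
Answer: -177102924648269/14640510910480 ≈ -12.097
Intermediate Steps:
s(O) = -220*O
P(w, h) = -4550 (P(w, h) = -7*10*(-5)*(-13) = -(-350)*(-13) = -7*650 = -4550)
g = 33232485/153886 (g = -39/((-615544/3408460)) = -39/((-615544*1/3408460)) = -39/(-153886/852115) = -39*(-852115/153886) = 33232485/153886 ≈ 215.96)
((43*(-16))*(-80))/P(1667, s(-38)) + g/(-3136440) = ((43*(-16))*(-80))/(-4550) + (33232485/153886)/(-3136440) = -688*(-80)*(-1/4550) + (33232485/153886)*(-1/3136440) = 55040*(-1/4550) - 2215499/32176947056 = -5504/455 - 2215499/32176947056 = -177102924648269/14640510910480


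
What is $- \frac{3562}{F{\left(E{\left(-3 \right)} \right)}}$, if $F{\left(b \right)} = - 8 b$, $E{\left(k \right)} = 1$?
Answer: $\frac{1781}{4} \approx 445.25$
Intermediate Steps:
$- \frac{3562}{F{\left(E{\left(-3 \right)} \right)}} = - \frac{3562}{\left(-8\right) 1} = - \frac{3562}{-8} = \left(-3562\right) \left(- \frac{1}{8}\right) = \frac{1781}{4}$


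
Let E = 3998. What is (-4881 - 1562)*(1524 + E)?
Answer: -35578246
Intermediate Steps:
(-4881 - 1562)*(1524 + E) = (-4881 - 1562)*(1524 + 3998) = -6443*5522 = -35578246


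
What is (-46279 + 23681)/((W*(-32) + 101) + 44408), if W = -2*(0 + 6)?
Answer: -22598/44893 ≈ -0.50338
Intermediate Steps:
W = -12 (W = -2*6 = -12)
(-46279 + 23681)/((W*(-32) + 101) + 44408) = (-46279 + 23681)/((-12*(-32) + 101) + 44408) = -22598/((384 + 101) + 44408) = -22598/(485 + 44408) = -22598/44893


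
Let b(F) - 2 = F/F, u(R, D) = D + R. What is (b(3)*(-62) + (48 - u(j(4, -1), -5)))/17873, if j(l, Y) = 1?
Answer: -134/17873 ≈ -0.0074973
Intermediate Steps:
b(F) = 3 (b(F) = 2 + F/F = 2 + 1 = 3)
(b(3)*(-62) + (48 - u(j(4, -1), -5)))/17873 = (3*(-62) + (48 - (-5 + 1)))/17873 = (-186 + (48 - 1*(-4)))*(1/17873) = (-186 + (48 + 4))*(1/17873) = (-186 + 52)*(1/17873) = -134*1/17873 = -134/17873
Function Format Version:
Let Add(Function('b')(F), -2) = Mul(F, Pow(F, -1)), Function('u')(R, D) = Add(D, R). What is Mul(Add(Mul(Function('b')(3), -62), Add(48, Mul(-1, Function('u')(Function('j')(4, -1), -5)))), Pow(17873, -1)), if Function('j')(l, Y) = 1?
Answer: Rational(-134, 17873) ≈ -0.0074973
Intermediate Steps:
Function('b')(F) = 3 (Function('b')(F) = Add(2, Mul(F, Pow(F, -1))) = Add(2, 1) = 3)
Mul(Add(Mul(Function('b')(3), -62), Add(48, Mul(-1, Function('u')(Function('j')(4, -1), -5)))), Pow(17873, -1)) = Mul(Add(Mul(3, -62), Add(48, Mul(-1, Add(-5, 1)))), Pow(17873, -1)) = Mul(Add(-186, Add(48, Mul(-1, -4))), Rational(1, 17873)) = Mul(Add(-186, Add(48, 4)), Rational(1, 17873)) = Mul(Add(-186, 52), Rational(1, 17873)) = Mul(-134, Rational(1, 17873)) = Rational(-134, 17873)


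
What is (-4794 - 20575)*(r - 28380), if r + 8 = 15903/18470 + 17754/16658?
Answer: 110781801736357147/153836630 ≈ 7.2013e+8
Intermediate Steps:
r = -934278763/153836630 (r = -8 + (15903/18470 + 17754/16658) = -8 + (15903*(1/18470) + 17754*(1/16658)) = -8 + (15903/18470 + 8877/8329) = -8 + 296414277/153836630 = -934278763/153836630 ≈ -6.0732)
(-4794 - 20575)*(r - 28380) = (-4794 - 20575)*(-934278763/153836630 - 28380) = -25369*(-4366817838163/153836630) = 110781801736357147/153836630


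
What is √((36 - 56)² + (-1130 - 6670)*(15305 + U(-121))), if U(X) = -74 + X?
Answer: 40*I*√73661 ≈ 10856.0*I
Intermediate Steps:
√((36 - 56)² + (-1130 - 6670)*(15305 + U(-121))) = √((36 - 56)² + (-1130 - 6670)*(15305 + (-74 - 121))) = √((-20)² - 7800*(15305 - 195)) = √(400 - 7800*15110) = √(400 - 117858000) = √(-117857600) = 40*I*√73661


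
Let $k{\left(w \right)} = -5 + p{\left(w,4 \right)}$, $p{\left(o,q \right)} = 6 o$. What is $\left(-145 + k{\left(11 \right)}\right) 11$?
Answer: $-924$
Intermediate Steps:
$k{\left(w \right)} = -5 + 6 w$
$\left(-145 + k{\left(11 \right)}\right) 11 = \left(-145 + \left(-5 + 6 \cdot 11\right)\right) 11 = \left(-145 + \left(-5 + 66\right)\right) 11 = \left(-145 + 61\right) 11 = \left(-84\right) 11 = -924$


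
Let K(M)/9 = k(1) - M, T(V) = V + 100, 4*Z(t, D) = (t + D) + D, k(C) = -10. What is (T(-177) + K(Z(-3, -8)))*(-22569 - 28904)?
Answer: 25582081/4 ≈ 6.3955e+6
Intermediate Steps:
Z(t, D) = D/2 + t/4 (Z(t, D) = ((t + D) + D)/4 = ((D + t) + D)/4 = (t + 2*D)/4 = D/2 + t/4)
T(V) = 100 + V
K(M) = -90 - 9*M (K(M) = 9*(-10 - M) = -90 - 9*M)
(T(-177) + K(Z(-3, -8)))*(-22569 - 28904) = ((100 - 177) + (-90 - 9*((½)*(-8) + (¼)*(-3))))*(-22569 - 28904) = (-77 + (-90 - 9*(-4 - ¾)))*(-51473) = (-77 + (-90 - 9*(-19/4)))*(-51473) = (-77 + (-90 + 171/4))*(-51473) = (-77 - 189/4)*(-51473) = -497/4*(-51473) = 25582081/4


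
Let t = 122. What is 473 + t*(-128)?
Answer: -15143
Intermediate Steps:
473 + t*(-128) = 473 + 122*(-128) = 473 - 15616 = -15143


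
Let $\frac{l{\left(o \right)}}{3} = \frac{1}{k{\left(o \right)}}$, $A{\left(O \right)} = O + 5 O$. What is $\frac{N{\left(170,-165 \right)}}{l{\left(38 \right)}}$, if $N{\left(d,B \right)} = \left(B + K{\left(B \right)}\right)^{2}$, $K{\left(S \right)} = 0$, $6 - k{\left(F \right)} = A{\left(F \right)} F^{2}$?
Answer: $-2987725950$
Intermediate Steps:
$A{\left(O \right)} = 6 O$
$k{\left(F \right)} = 6 - 6 F^{3}$ ($k{\left(F \right)} = 6 - 6 F F^{2} = 6 - 6 F^{3}$)
$N{\left(d,B \right)} = B^{2}$ ($N{\left(d,B \right)} = \left(B + 0\right)^{2} = B^{2}$)
$l{\left(o \right)} = \frac{3}{6 - 6 o^{3}}$
$\frac{N{\left(170,-165 \right)}}{l{\left(38 \right)}} = \frac{\left(-165\right)^{2}}{\left(-1\right) \frac{1}{-2 + 2 \cdot 38^{3}}} = \frac{27225}{\left(-1\right) \frac{1}{-2 + 2 \cdot 54872}} = \frac{27225}{\left(-1\right) \frac{1}{-2 + 109744}} = \frac{27225}{\left(-1\right) \frac{1}{109742}} = \frac{27225}{- \frac{1}{109742}} = 27225 \left(-109742\right) = -2987725950$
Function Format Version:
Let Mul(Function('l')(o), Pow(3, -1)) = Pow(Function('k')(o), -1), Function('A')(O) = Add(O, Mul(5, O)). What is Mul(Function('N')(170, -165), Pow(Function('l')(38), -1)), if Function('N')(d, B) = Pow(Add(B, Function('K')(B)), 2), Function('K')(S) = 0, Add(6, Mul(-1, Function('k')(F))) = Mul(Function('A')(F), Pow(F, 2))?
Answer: -2987725950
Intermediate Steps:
Function('A')(O) = Mul(6, O)
Function('k')(F) = Add(6, Mul(-6, Pow(F, 3))) (Function('k')(F) = Add(6, Mul(-1, Mul(Mul(6, F), Pow(F, 2)))) = Add(6, Mul(-1, Mul(6, Pow(F, 3)))) = Add(6, Mul(-6, Pow(F, 3))))
Function('N')(d, B) = Pow(B, 2) (Function('N')(d, B) = Pow(Add(B, 0), 2) = Pow(B, 2))
Function('l')(o) = Mul(3, Pow(Add(6, Mul(-6, Pow(o, 3))), -1))
Mul(Function('N')(170, -165), Pow(Function('l')(38), -1)) = Mul(Pow(-165, 2), Pow(Mul(-1, Pow(Add(-2, Mul(2, Pow(38, 3))), -1)), -1)) = Mul(27225, Pow(Mul(-1, Pow(Add(-2, Mul(2, 54872)), -1)), -1)) = Mul(27225, Pow(Mul(-1, Pow(Add(-2, 109744), -1)), -1)) = Mul(27225, Pow(Mul(-1, Pow(109742, -1)), -1)) = Mul(27225, Pow(Mul(-1, Rational(1, 109742)), -1)) = Mul(27225, Pow(Rational(-1, 109742), -1)) = Mul(27225, -109742) = -2987725950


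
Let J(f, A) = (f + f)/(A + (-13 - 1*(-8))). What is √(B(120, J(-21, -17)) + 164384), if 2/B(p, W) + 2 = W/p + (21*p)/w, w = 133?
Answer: 4*√22957756874899/47271 ≈ 405.44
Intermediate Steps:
J(f, A) = 2*f/(-5 + A) (J(f, A) = (2*f)/(A + (-13 + 8)) = (2*f)/(A - 5) = (2*f)/(-5 + A) = 2*f/(-5 + A))
B(p, W) = 2/(-2 + 3*p/19 + W/p) (B(p, W) = 2/(-2 + (W/p + (21*p)/133)) = 2/(-2 + (W/p + (21*p)*(1/133))) = 2/(-2 + (W/p + 3*p/19)) = 2/(-2 + (3*p/19 + W/p)) = 2/(-2 + 3*p/19 + W/p))
√(B(120, J(-21, -17)) + 164384) = √(38*120/(-38*120 + 3*120² + 19*(2*(-21)/(-5 - 17))) + 164384) = √(38*120/(-4560 + 3*14400 + 19*(2*(-21)/(-22))) + 164384) = √(38*120/(-4560 + 43200 + 19*(2*(-21)*(-1/22))) + 164384) = √(38*120/(-4560 + 43200 + 19*(21/11)) + 164384) = √(38*120/(-4560 + 43200 + 399/11) + 164384) = √(38*120/(425439/11) + 164384) = √(38*120*(11/425439) + 164384) = √(16720/141813 + 164384) = √(23311804912/141813) = 4*√22957756874899/47271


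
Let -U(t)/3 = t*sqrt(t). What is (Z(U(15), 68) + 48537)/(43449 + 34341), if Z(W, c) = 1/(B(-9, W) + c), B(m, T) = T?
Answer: 1249876219/2003170290 - 3*sqrt(15)/133544686 ≈ 0.62395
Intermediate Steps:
U(t) = -3*t**(3/2) (U(t) = -3*t*sqrt(t) = -3*t**(3/2))
Z(W, c) = 1/(W + c)
(Z(U(15), 68) + 48537)/(43449 + 34341) = (1/(-45*sqrt(15) + 68) + 48537)/(43449 + 34341) = (1/(-45*sqrt(15) + 68) + 48537)/77790 = (1/(-45*sqrt(15) + 68) + 48537)*(1/77790) = (1/(68 - 45*sqrt(15)) + 48537)*(1/77790) = (48537 + 1/(68 - 45*sqrt(15)))*(1/77790) = 16179/25930 + 1/(77790*(68 - 45*sqrt(15)))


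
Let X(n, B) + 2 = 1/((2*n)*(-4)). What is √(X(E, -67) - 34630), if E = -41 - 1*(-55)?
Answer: I*√27151495/28 ≈ 186.1*I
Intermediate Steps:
E = 14 (E = -41 + 55 = 14)
X(n, B) = -2 - 1/(8*n) (X(n, B) = -2 + 1/((2*n)*(-4)) = -2 + 1/(-8*n) = -2 - 1/(8*n))
√(X(E, -67) - 34630) = √((-2 - ⅛/14) - 34630) = √((-2 - ⅛*1/14) - 34630) = √((-2 - 1/112) - 34630) = √(-225/112 - 34630) = √(-3878785/112) = I*√27151495/28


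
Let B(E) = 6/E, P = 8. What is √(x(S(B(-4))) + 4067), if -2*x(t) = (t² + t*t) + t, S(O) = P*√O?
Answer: √(4163 - 2*I*√6) ≈ 64.521 - 0.038*I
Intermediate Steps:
S(O) = 8*√O
x(t) = -t² - t/2 (x(t) = -((t² + t*t) + t)/2 = -((t² + t²) + t)/2 = -(2*t² + t)/2 = -(t + 2*t²)/2 = -t² - t/2)
√(x(S(B(-4))) + 4067) = √(-8*√(6/(-4))*(½ + 8*√(6/(-4))) + 4067) = √(-8*√(6*(-¼))*(½ + 8*√(6*(-¼))) + 4067) = √(-8*√(-3/2)*(½ + 8*√(-3/2)) + 4067) = √(-8*(I*√6/2)*(½ + 8*(I*√6/2)) + 4067) = √(-4*I*√6*(½ + 4*I*√6) + 4067) = √(4067 - 4*I*√6*(½ + 4*I*√6))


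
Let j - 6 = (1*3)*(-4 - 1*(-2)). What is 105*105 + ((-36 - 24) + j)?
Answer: 10965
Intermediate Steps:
j = 0 (j = 6 + (1*3)*(-4 - 1*(-2)) = 6 + 3*(-4 + 2) = 6 + 3*(-2) = 6 - 6 = 0)
105*105 + ((-36 - 24) + j) = 105*105 + ((-36 - 24) + 0) = 11025 + (-60 + 0) = 11025 - 60 = 10965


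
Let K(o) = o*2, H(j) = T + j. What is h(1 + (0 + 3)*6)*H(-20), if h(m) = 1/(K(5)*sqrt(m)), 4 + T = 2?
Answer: -11*sqrt(19)/95 ≈ -0.50471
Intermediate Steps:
T = -2 (T = -4 + 2 = -2)
H(j) = -2 + j
K(o) = 2*o
h(m) = 1/(10*sqrt(m)) (h(m) = 1/((2*5)*sqrt(m)) = 1/(10*sqrt(m)))
h(1 + (0 + 3)*6)*H(-20) = (1/(10*sqrt(1 + (0 + 3)*6)))*(-2 - 20) = (1/(10*sqrt(1 + 3*6)))*(-22) = (1/(10*sqrt(1 + 18)))*(-22) = (1/(10*sqrt(19)))*(-22) = ((sqrt(19)/19)/10)*(-22) = (sqrt(19)/190)*(-22) = -11*sqrt(19)/95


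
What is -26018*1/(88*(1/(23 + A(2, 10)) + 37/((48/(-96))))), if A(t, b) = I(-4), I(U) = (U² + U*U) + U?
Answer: 663459/166012 ≈ 3.9965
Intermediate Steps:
I(U) = U + 2*U² (I(U) = (U² + U²) + U = 2*U² + U = U + 2*U²)
A(t, b) = 28 (A(t, b) = -4*(1 + 2*(-4)) = -4*(1 - 8) = -4*(-7) = 28)
-26018*1/(88*(1/(23 + A(2, 10)) + 37/((48/(-96))))) = -26018*1/(88*(1/(23 + 28) + 37/((48/(-96))))) = -26018*1/(88*(1/51 + 37/((48*(-1/96))))) = -26018*1/(88*(1/51 + 37/(-½))) = -26018*1/(88*(1/51 + 37*(-2))) = -26018*1/(88*(1/51 - 74)) = -26018/(88*(-3773/51)) = -26018/(-332024/51) = -26018*(-51/332024) = 663459/166012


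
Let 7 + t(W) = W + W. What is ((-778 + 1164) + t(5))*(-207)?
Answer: -80523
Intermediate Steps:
t(W) = -7 + 2*W (t(W) = -7 + (W + W) = -7 + 2*W)
((-778 + 1164) + t(5))*(-207) = ((-778 + 1164) + (-7 + 2*5))*(-207) = (386 + (-7 + 10))*(-207) = (386 + 3)*(-207) = 389*(-207) = -80523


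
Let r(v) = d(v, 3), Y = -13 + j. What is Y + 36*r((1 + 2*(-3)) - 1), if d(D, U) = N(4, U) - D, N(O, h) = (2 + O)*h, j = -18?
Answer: 833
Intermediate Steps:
Y = -31 (Y = -13 - 18 = -31)
N(O, h) = h*(2 + O)
d(D, U) = -D + 6*U (d(D, U) = U*(2 + 4) - D = U*6 - D = 6*U - D = -D + 6*U)
r(v) = 18 - v (r(v) = -v + 6*3 = -v + 18 = 18 - v)
Y + 36*r((1 + 2*(-3)) - 1) = -31 + 36*(18 - ((1 + 2*(-3)) - 1)) = -31 + 36*(18 - ((1 - 6) - 1)) = -31 + 36*(18 - (-5 - 1)) = -31 + 36*(18 - 1*(-6)) = -31 + 36*(18 + 6) = -31 + 36*24 = -31 + 864 = 833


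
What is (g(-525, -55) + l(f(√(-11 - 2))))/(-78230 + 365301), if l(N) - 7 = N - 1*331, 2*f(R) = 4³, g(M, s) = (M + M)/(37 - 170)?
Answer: -5398/5454349 ≈ -0.00098967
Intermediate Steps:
g(M, s) = -2*M/133 (g(M, s) = (2*M)/(-133) = (2*M)*(-1/133) = -2*M/133)
f(R) = 32 (f(R) = (½)*4³ = (½)*64 = 32)
l(N) = -324 + N (l(N) = 7 + (N - 1*331) = 7 + (N - 331) = 7 + (-331 + N) = -324 + N)
(g(-525, -55) + l(f(√(-11 - 2))))/(-78230 + 365301) = (-2/133*(-525) + (-324 + 32))/(-78230 + 365301) = (150/19 - 292)/287071 = -5398/19*1/287071 = -5398/5454349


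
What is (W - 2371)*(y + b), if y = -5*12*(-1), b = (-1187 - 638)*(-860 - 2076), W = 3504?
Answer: 6070908580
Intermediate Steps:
b = 5358200 (b = -1825*(-2936) = 5358200)
y = 60 (y = -60*(-1) = 60)
(W - 2371)*(y + b) = (3504 - 2371)*(60 + 5358200) = 1133*5358260 = 6070908580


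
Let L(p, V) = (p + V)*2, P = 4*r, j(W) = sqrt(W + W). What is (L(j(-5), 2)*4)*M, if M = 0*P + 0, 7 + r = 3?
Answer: 0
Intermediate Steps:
r = -4 (r = -7 + 3 = -4)
j(W) = sqrt(2)*sqrt(W) (j(W) = sqrt(2*W) = sqrt(2)*sqrt(W))
P = -16 (P = 4*(-4) = -16)
L(p, V) = 2*V + 2*p (L(p, V) = (V + p)*2 = 2*V + 2*p)
M = 0 (M = 0*(-16) + 0 = 0 + 0 = 0)
(L(j(-5), 2)*4)*M = ((2*2 + 2*(sqrt(2)*sqrt(-5)))*4)*0 = ((4 + 2*(sqrt(2)*(I*sqrt(5))))*4)*0 = ((4 + 2*(I*sqrt(10)))*4)*0 = ((4 + 2*I*sqrt(10))*4)*0 = (16 + 8*I*sqrt(10))*0 = 0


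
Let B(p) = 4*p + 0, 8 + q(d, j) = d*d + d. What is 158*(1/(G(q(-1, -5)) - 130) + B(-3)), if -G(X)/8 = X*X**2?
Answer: -3759689/1983 ≈ -1896.0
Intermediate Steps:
q(d, j) = -8 + d + d**2 (q(d, j) = -8 + (d*d + d) = -8 + (d**2 + d) = -8 + (d + d**2) = -8 + d + d**2)
G(X) = -8*X**3 (G(X) = -8*X*X**2 = -8*X**3)
B(p) = 4*p
158*(1/(G(q(-1, -5)) - 130) + B(-3)) = 158*(1/(-8*(-8 - 1 + (-1)**2)**3 - 130) + 4*(-3)) = 158*(1/(-8*(-8 - 1 + 1)**3 - 130) - 12) = 158*(1/(-8*(-8)**3 - 130) - 12) = 158*(1/(-8*(-512) - 130) - 12) = 158*(1/(4096 - 130) - 12) = 158*(1/3966 - 12) = 158*(-47591/3966) = -3759689/1983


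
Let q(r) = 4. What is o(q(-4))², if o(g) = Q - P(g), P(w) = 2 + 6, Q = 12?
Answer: 16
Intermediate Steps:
P(w) = 8
o(g) = 4 (o(g) = 12 - 1*8 = 12 - 8 = 4)
o(q(-4))² = 4² = 16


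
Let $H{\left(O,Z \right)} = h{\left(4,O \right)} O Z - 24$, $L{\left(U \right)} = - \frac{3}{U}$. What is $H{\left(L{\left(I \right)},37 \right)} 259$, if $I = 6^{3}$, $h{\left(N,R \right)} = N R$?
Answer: $- \frac{8046353}{1296} \approx -6208.6$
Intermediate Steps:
$I = 216$
$H{\left(O,Z \right)} = -24 + 4 Z O^{2}$ ($H{\left(O,Z \right)} = 4 O O Z - 24 = 4 O^{2} Z - 24 = 4 Z O^{2} - 24 = -24 + 4 Z O^{2}$)
$H{\left(L{\left(I \right)},37 \right)} 259 = \left(-24 + 4 \cdot 37 \left(- \frac{3}{216}\right)^{2}\right) 259 = \left(-24 + 4 \cdot 37 \left(\left(-3\right) \frac{1}{216}\right)^{2}\right) 259 = \left(-24 + 4 \cdot 37 \left(- \frac{1}{72}\right)^{2}\right) 259 = \left(-24 + 4 \cdot 37 \cdot \frac{1}{5184}\right) 259 = \left(-24 + \frac{37}{1296}\right) 259 = \left(- \frac{31067}{1296}\right) 259 = - \frac{8046353}{1296}$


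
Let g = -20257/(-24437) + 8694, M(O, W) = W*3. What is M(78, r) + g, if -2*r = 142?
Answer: 207270454/24437 ≈ 8481.8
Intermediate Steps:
r = -71 (r = -½*142 = -71)
M(O, W) = 3*W
g = 212475535/24437 (g = -20257*(-1/24437) + 8694 = 20257/24437 + 8694 = 212475535/24437 ≈ 8694.8)
M(78, r) + g = 3*(-71) + 212475535/24437 = -213 + 212475535/24437 = 207270454/24437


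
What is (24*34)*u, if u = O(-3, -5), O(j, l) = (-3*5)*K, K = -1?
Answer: 12240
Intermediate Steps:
O(j, l) = 15 (O(j, l) = -3*5*(-1) = -15*(-1) = 15)
u = 15
(24*34)*u = (24*34)*15 = 816*15 = 12240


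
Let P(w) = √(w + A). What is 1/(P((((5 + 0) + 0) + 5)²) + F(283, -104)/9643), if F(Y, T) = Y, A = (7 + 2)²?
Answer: -2728969/16830648180 + 92987449*√181/16830648180 ≈ 0.074168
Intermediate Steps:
A = 81 (A = 9² = 81)
P(w) = √(81 + w) (P(w) = √(w + 81) = √(81 + w))
1/(P((((5 + 0) + 0) + 5)²) + F(283, -104)/9643) = 1/(√(81 + (((5 + 0) + 0) + 5)²) + 283/9643) = 1/(√(81 + ((5 + 0) + 5)²) + 283*(1/9643)) = 1/(√(81 + (5 + 5)²) + 283/9643) = 1/(√(81 + 10²) + 283/9643) = 1/(√(81 + 100) + 283/9643) = 1/(√181 + 283/9643) = 1/(283/9643 + √181)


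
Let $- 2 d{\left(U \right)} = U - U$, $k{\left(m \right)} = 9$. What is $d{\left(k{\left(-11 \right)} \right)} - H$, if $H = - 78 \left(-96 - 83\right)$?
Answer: $-13962$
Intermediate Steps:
$d{\left(U \right)} = 0$ ($d{\left(U \right)} = - \frac{U - U}{2} = \left(- \frac{1}{2}\right) 0 = 0$)
$H = 13962$ ($H = \left(-78\right) \left(-179\right) = 13962$)
$d{\left(k{\left(-11 \right)} \right)} - H = 0 - 13962 = -13962$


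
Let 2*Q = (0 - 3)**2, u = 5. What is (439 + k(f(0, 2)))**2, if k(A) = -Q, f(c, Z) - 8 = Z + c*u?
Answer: 755161/4 ≈ 1.8879e+5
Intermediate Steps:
f(c, Z) = 8 + Z + 5*c (f(c, Z) = 8 + (Z + c*5) = 8 + (Z + 5*c) = 8 + Z + 5*c)
Q = 9/2 (Q = (0 - 3)**2/2 = (1/2)*(-3)**2 = (1/2)*9 = 9/2 ≈ 4.5000)
k(A) = -9/2 (k(A) = -1*9/2 = -9/2)
(439 + k(f(0, 2)))**2 = (439 - 9/2)**2 = (869/2)**2 = 755161/4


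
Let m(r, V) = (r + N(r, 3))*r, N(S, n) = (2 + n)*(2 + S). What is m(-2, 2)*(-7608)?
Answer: -30432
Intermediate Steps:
N(S, n) = (2 + S)*(2 + n)
m(r, V) = r*(10 + 6*r) (m(r, V) = (r + (4 + 2*r + 2*3 + r*3))*r = (r + (4 + 2*r + 6 + 3*r))*r = (r + (10 + 5*r))*r = (10 + 6*r)*r = r*(10 + 6*r))
m(-2, 2)*(-7608) = (2*(-2)*(5 + 3*(-2)))*(-7608) = (2*(-2)*(5 - 6))*(-7608) = (2*(-2)*(-1))*(-7608) = 4*(-7608) = -30432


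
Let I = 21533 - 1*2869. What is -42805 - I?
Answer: -61469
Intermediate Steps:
I = 18664 (I = 21533 - 2869 = 18664)
-42805 - I = -42805 - 1*18664 = -42805 - 18664 = -61469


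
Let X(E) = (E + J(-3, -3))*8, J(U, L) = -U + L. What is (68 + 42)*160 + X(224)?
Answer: 19392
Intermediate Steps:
J(U, L) = L - U
X(E) = 8*E (X(E) = (E + (-3 - 1*(-3)))*8 = (E + (-3 + 3))*8 = (E + 0)*8 = E*8 = 8*E)
(68 + 42)*160 + X(224) = (68 + 42)*160 + 8*224 = 110*160 + 1792 = 17600 + 1792 = 19392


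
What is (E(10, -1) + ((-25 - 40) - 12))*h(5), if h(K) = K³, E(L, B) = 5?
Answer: -9000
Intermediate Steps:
(E(10, -1) + ((-25 - 40) - 12))*h(5) = (5 + ((-25 - 40) - 12))*5³ = (5 + (-65 - 12))*125 = (5 - 77)*125 = -72*125 = -9000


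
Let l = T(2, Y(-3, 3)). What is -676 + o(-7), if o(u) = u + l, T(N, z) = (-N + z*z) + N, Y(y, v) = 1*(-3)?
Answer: -674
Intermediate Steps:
Y(y, v) = -3
T(N, z) = z**2 (T(N, z) = (-N + z**2) + N = (z**2 - N) + N = z**2)
l = 9 (l = (-3)**2 = 9)
o(u) = 9 + u (o(u) = u + 9 = 9 + u)
-676 + o(-7) = -676 + (9 - 7) = -676 + 2 = -674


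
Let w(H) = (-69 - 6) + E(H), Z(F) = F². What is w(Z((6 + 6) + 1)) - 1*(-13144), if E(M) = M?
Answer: 13238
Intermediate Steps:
w(H) = -75 + H (w(H) = (-69 - 6) + H = -75 + H)
w(Z((6 + 6) + 1)) - 1*(-13144) = (-75 + ((6 + 6) + 1)²) - 1*(-13144) = (-75 + (12 + 1)²) + 13144 = (-75 + 13²) + 13144 = (-75 + 169) + 13144 = 94 + 13144 = 13238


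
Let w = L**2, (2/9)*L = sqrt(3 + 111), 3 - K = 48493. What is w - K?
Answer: 101597/2 ≈ 50799.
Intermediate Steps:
K = -48490 (K = 3 - 1*48493 = 3 - 48493 = -48490)
L = 9*sqrt(114)/2 (L = 9*sqrt(3 + 111)/2 = 9*sqrt(114)/2 ≈ 48.047)
w = 4617/2 (w = (9*sqrt(114)/2)**2 = 4617/2 ≈ 2308.5)
w - K = 4617/2 - 1*(-48490) = 4617/2 + 48490 = 101597/2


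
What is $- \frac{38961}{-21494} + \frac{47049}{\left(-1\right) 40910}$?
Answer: $\frac{145655826}{219829885} \approx 0.66258$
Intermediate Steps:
$- \frac{38961}{-21494} + \frac{47049}{\left(-1\right) 40910} = \left(-38961\right) \left(- \frac{1}{21494}\right) + \frac{47049}{-40910} = \frac{38961}{21494} + 47049 \left(- \frac{1}{40910}\right) = \frac{38961}{21494} - \frac{47049}{40910} = \frac{145655826}{219829885}$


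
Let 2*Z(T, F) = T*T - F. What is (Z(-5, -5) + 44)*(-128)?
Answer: -7552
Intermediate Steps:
Z(T, F) = T²/2 - F/2 (Z(T, F) = (T*T - F)/2 = (T² - F)/2 = T²/2 - F/2)
(Z(-5, -5) + 44)*(-128) = (((½)*(-5)² - ½*(-5)) + 44)*(-128) = (((½)*25 + 5/2) + 44)*(-128) = ((25/2 + 5/2) + 44)*(-128) = (15 + 44)*(-128) = 59*(-128) = -7552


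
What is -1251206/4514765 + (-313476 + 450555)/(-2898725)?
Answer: -849156316757/2617412434925 ≈ -0.32443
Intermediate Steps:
-1251206/4514765 + (-313476 + 450555)/(-2898725) = -1251206*1/4514765 + 137079*(-1/2898725) = -1251206/4514765 - 137079/2898725 = -849156316757/2617412434925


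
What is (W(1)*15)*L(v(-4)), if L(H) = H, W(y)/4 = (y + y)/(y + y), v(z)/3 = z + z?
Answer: -1440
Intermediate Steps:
v(z) = 6*z (v(z) = 3*(z + z) = 3*(2*z) = 6*z)
W(y) = 4 (W(y) = 4*((y + y)/(y + y)) = 4*((2*y)/((2*y))) = 4*((2*y)*(1/(2*y))) = 4*1 = 4)
(W(1)*15)*L(v(-4)) = (4*15)*(6*(-4)) = 60*(-24) = -1440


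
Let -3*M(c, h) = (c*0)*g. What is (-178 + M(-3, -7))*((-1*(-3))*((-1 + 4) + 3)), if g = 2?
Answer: -3204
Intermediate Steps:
M(c, h) = 0 (M(c, h) = -c*0*2/3 = -0*2 = -1/3*0 = 0)
(-178 + M(-3, -7))*((-1*(-3))*((-1 + 4) + 3)) = (-178 + 0)*((-1*(-3))*((-1 + 4) + 3)) = -534*(3 + 3) = -534*6 = -178*18 = -3204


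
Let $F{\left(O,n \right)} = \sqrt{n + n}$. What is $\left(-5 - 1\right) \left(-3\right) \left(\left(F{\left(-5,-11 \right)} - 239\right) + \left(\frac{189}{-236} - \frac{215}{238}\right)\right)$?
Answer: $- \frac{60839433}{14042} + 18 i \sqrt{22} \approx -4332.7 + 84.427 i$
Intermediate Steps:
$F{\left(O,n \right)} = \sqrt{2} \sqrt{n}$ ($F{\left(O,n \right)} = \sqrt{2 n} = \sqrt{2} \sqrt{n}$)
$\left(-5 - 1\right) \left(-3\right) \left(\left(F{\left(-5,-11 \right)} - 239\right) + \left(\frac{189}{-236} - \frac{215}{238}\right)\right) = \left(-5 - 1\right) \left(-3\right) \left(\left(\sqrt{2} \sqrt{-11} - 239\right) + \left(\frac{189}{-236} - \frac{215}{238}\right)\right) = \left(-6\right) \left(-3\right) \left(\left(\sqrt{2} i \sqrt{11} - 239\right) + \left(189 \left(- \frac{1}{236}\right) - \frac{215}{238}\right)\right) = 18 \left(\left(i \sqrt{22} - 239\right) - \frac{47861}{28084}\right) = 18 \left(\left(-239 + i \sqrt{22}\right) - \frac{47861}{28084}\right) = 18 \left(- \frac{6759937}{28084} + i \sqrt{22}\right) = - \frac{60839433}{14042} + 18 i \sqrt{22}$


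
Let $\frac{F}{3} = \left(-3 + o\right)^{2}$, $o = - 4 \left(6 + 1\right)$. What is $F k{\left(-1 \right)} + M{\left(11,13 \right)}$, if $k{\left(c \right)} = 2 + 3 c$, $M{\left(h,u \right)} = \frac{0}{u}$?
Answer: $-2883$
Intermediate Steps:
$o = -28$ ($o = \left(-4\right) 7 = -28$)
$M{\left(h,u \right)} = 0$
$F = 2883$ ($F = 3 \left(-3 - 28\right)^{2} = 3 \left(-31\right)^{2} = 3 \cdot 961 = 2883$)
$F k{\left(-1 \right)} + M{\left(11,13 \right)} = 2883 \left(2 + 3 \left(-1\right)\right) + 0 = 2883 \left(2 - 3\right) + 0 = 2883 \left(-1\right) + 0 = -2883 + 0 = -2883$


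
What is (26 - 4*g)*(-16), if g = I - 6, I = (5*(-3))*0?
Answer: -800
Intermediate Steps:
I = 0 (I = -15*0 = 0)
g = -6 (g = 0 - 6 = -6)
(26 - 4*g)*(-16) = (26 - 4*(-6))*(-16) = (26 + 24)*(-16) = 50*(-16) = -800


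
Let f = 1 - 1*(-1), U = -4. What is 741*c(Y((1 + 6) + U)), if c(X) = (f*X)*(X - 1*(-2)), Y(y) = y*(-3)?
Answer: 93366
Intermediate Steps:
f = 2 (f = 1 + 1 = 2)
Y(y) = -3*y
c(X) = 2*X*(2 + X) (c(X) = (2*X)*(X - 1*(-2)) = (2*X)*(X + 2) = (2*X)*(2 + X) = 2*X*(2 + X))
741*c(Y((1 + 6) + U)) = 741*(2*(-3*((1 + 6) - 4))*(2 - 3*((1 + 6) - 4))) = 741*(2*(-3*(7 - 4))*(2 - 3*(7 - 4))) = 741*(2*(-3*3)*(2 - 3*3)) = 741*(2*(-9)*(2 - 9)) = 741*(2*(-9)*(-7)) = 741*126 = 93366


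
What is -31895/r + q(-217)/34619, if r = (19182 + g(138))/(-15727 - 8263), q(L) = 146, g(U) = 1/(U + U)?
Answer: 7310995240584218/183281052227 ≈ 39890.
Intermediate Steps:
g(U) = 1/(2*U)
r = -5294233/6621240 (r = (19182 + (½)/138)/(-15727 - 8263) = (19182 + (½)*(1/138))/(-23990) = (19182 + 1/276)*(-1/23990) = (5294233/276)*(-1/23990) = -5294233/6621240 ≈ -0.79958)
-31895/r + q(-217)/34619 = -31895/(-5294233/6621240) + 146/34619 = -31895*(-6621240/5294233) + 146*(1/34619) = 211184449800/5294233 + 146/34619 = 7310995240584218/183281052227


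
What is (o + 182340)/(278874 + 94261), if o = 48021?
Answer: 230361/373135 ≈ 0.61737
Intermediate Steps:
(o + 182340)/(278874 + 94261) = (48021 + 182340)/(278874 + 94261) = 230361/373135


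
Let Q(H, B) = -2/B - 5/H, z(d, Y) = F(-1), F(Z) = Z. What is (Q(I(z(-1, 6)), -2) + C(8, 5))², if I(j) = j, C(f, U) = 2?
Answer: 64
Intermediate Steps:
z(d, Y) = -1
Q(H, B) = -5/H - 2/B
(Q(I(z(-1, 6)), -2) + C(8, 5))² = ((-5/(-1) - 2/(-2)) + 2)² = ((-5*(-1) - 2*(-½)) + 2)² = ((5 + 1) + 2)² = (6 + 2)² = 8² = 64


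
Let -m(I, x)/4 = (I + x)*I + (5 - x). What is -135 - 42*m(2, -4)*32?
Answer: 26745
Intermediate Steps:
m(I, x) = -20 + 4*x - 4*I*(I + x) (m(I, x) = -4*((I + x)*I + (5 - x)) = -4*(I*(I + x) + (5 - x)) = -4*(5 - x + I*(I + x)) = -20 + 4*x - 4*I*(I + x))
-135 - 42*m(2, -4)*32 = -135 - 42*(-20 - 4*2**2 + 4*(-4) - 4*2*(-4))*32 = -135 - 42*(-20 - 4*4 - 16 + 32)*32 = -135 - 42*(-20 - 16 - 16 + 32)*32 = -135 - 42*(-20)*32 = -135 + 840*32 = -135 + 26880 = 26745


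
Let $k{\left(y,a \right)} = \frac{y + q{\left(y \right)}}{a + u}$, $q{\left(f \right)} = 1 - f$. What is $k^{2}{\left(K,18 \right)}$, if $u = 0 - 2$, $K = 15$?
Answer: $\frac{1}{256} \approx 0.0039063$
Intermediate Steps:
$u = -2$ ($u = 0 - 2 = -2$)
$k{\left(y,a \right)} = \frac{1}{-2 + a}$ ($k{\left(y,a \right)} = \frac{y - \left(-1 + y\right)}{a - 2} = 1 \frac{1}{-2 + a} = \frac{1}{-2 + a}$)
$k^{2}{\left(K,18 \right)} = \left(\frac{1}{-2 + 18}\right)^{2} = \left(\frac{1}{16}\right)^{2} = \frac{1}{256}$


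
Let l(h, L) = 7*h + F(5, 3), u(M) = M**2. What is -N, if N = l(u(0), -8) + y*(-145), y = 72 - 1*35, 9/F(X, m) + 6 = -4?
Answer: 53659/10 ≈ 5365.9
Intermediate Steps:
F(X, m) = -9/10 (F(X, m) = 9/(-6 - 4) = 9/(-10) = 9*(-1/10) = -9/10)
y = 37 (y = 72 - 35 = 37)
l(h, L) = -9/10 + 7*h (l(h, L) = 7*h - 9/10 = -9/10 + 7*h)
N = -53659/10 (N = (-9/10 + 7*0**2) + 37*(-145) = (-9/10 + 7*0) - 5365 = (-9/10 + 0) - 5365 = -9/10 - 5365 = -53659/10 ≈ -5365.9)
-N = -1*(-53659/10) = 53659/10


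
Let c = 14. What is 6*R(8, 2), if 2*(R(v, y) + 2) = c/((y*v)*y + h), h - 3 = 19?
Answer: -101/9 ≈ -11.222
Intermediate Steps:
h = 22 (h = 3 + 19 = 22)
R(v, y) = -2 + 7/(22 + v*y²) (R(v, y) = -2 + (14/((y*v)*y + 22))/2 = -2 + (14/((v*y)*y + 22))/2 = -2 + (14/(v*y² + 22))/2 = -2 + (14/(22 + v*y²))/2 = -2 + 7/(22 + v*y²))
6*R(8, 2) = 6*((-37 - 2*8*2²)/(22 + 8*2²)) = 6*((-37 - 2*8*4)/(22 + 8*4)) = 6*((-37 - 64)/(22 + 32)) = 6*(-101/54) = -101/9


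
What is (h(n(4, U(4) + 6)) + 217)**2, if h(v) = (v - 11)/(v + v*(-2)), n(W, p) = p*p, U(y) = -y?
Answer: 765625/16 ≈ 47852.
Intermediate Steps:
n(W, p) = p**2
h(v) = -(-11 + v)/v (h(v) = (-11 + v)/(v - 2*v) = (-11 + v)/((-v)) = (-11 + v)*(-1/v) = -(-11 + v)/v)
(h(n(4, U(4) + 6)) + 217)**2 = ((11 - (-1*4 + 6)**2)/((-1*4 + 6)**2) + 217)**2 = ((11 - (-4 + 6)**2)/((-4 + 6)**2) + 217)**2 = ((11 - 1*2**2)/(2**2) + 217)**2 = ((11 - 1*4)/4 + 217)**2 = ((11 - 4)/4 + 217)**2 = ((1/4)*7 + 217)**2 = (7/4 + 217)**2 = (875/4)**2 = 765625/16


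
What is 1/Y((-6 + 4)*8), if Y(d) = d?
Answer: -1/16 ≈ -0.062500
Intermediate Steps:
1/Y((-6 + 4)*8) = 1/((-6 + 4)*8) = 1/(-2*8) = 1/(-16) = -1/16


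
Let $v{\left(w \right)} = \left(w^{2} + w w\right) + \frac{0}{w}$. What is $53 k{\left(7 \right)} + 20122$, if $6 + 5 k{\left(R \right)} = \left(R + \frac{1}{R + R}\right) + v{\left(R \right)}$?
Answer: $\frac{1482051}{70} \approx 21172.0$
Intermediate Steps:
$v{\left(w \right)} = 2 w^{2}$ ($v{\left(w \right)} = \left(w^{2} + w^{2}\right) + 0 = 2 w^{2} + 0 = 2 w^{2}$)
$k{\left(R \right)} = - \frac{6}{5} + \frac{R}{5} + \frac{1}{10 R} + \frac{2 R^{2}}{5}$ ($k{\left(R \right)} = - \frac{6}{5} + \frac{\left(R + \frac{1}{R + R}\right) + 2 R^{2}}{5} = - \frac{6}{5} + \frac{\left(R + \frac{1}{2 R}\right) + 2 R^{2}}{5} = - \frac{6}{5} + \frac{R + \frac{1}{2 R} + 2 R^{2}}{5} = - \frac{6}{5} + \left(\frac{R}{5} + \frac{1}{10 R} + \frac{2 R^{2}}{5}\right) = - \frac{6}{5} + \frac{R}{5} + \frac{1}{10 R} + \frac{2 R^{2}}{5}$)
$53 k{\left(7 \right)} + 20122 = 53 \frac{1 + 2 \cdot 7 \left(-6 + 7 + 2 \cdot 7^{2}\right)}{10 \cdot 7} + 20122 = 53 \cdot \frac{1}{10} \cdot \frac{1}{7} \left(1 + 2 \cdot 7 \left(-6 + 7 + 2 \cdot 49\right)\right) + 20122 = 53 \cdot \frac{1}{10} \cdot \frac{1}{7} \left(1 + 2 \cdot 7 \left(-6 + 7 + 98\right)\right) + 20122 = 53 \cdot \frac{1}{10} \cdot \frac{1}{7} \left(1 + 2 \cdot 7 \cdot 99\right) + 20122 = 53 \cdot \frac{1}{10} \cdot \frac{1}{7} \left(1 + 1386\right) + 20122 = 53 \cdot \frac{1}{10} \cdot \frac{1}{7} \cdot 1387 + 20122 = 53 \cdot \frac{1387}{70} + 20122 = \frac{73511}{70} + 20122 = \frac{1482051}{70}$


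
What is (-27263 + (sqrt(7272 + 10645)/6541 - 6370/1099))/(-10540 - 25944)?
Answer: 4281201/5727988 - sqrt(17917)/238641844 ≈ 0.74742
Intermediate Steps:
(-27263 + (sqrt(7272 + 10645)/6541 - 6370/1099))/(-10540 - 25944) = (-27263 + (sqrt(17917)*(1/6541) - 6370*1/1099))/(-36484) = (-27263 + (sqrt(17917)/6541 - 910/157))*(-1/36484) = (-27263 + (-910/157 + sqrt(17917)/6541))*(-1/36484) = (-4281201/157 + sqrt(17917)/6541)*(-1/36484) = 4281201/5727988 - sqrt(17917)/238641844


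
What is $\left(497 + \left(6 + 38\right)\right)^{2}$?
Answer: $292681$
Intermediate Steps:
$\left(497 + \left(6 + 38\right)\right)^{2} = \left(497 + 44\right)^{2} = 541^{2} = 292681$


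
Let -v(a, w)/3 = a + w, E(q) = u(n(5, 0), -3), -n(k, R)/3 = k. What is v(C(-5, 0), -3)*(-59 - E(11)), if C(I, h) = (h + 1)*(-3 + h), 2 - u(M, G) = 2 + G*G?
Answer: -900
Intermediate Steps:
n(k, R) = -3*k
u(M, G) = -G**2 (u(M, G) = 2 - (2 + G*G) = 2 - (2 + G**2) = 2 + (-2 - G**2) = -G**2)
E(q) = -9 (E(q) = -1*(-3)**2 = -1*9 = -9)
C(I, h) = (1 + h)*(-3 + h)
v(a, w) = -3*a - 3*w (v(a, w) = -3*(a + w) = -3*a - 3*w)
v(C(-5, 0), -3)*(-59 - E(11)) = (-3*(-3 + 0**2 - 2*0) - 3*(-3))*(-59 - 1*(-9)) = (-3*(-3 + 0 + 0) + 9)*(-59 + 9) = (-3*(-3) + 9)*(-50) = (9 + 9)*(-50) = 18*(-50) = -900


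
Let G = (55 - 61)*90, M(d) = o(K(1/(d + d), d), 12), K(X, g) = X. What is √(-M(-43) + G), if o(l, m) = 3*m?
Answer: 24*I ≈ 24.0*I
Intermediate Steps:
M(d) = 36 (M(d) = 3*12 = 36)
G = -540 (G = -6*90 = -540)
√(-M(-43) + G) = √(-1*36 - 540) = √(-36 - 540) = √(-576) = 24*I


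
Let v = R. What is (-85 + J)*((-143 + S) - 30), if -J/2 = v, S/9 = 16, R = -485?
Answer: -25665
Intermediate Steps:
S = 144 (S = 9*16 = 144)
v = -485
J = 970 (J = -2*(-485) = 970)
(-85 + J)*((-143 + S) - 30) = (-85 + 970)*((-143 + 144) - 30) = 885*(1 - 30) = 885*(-29) = -25665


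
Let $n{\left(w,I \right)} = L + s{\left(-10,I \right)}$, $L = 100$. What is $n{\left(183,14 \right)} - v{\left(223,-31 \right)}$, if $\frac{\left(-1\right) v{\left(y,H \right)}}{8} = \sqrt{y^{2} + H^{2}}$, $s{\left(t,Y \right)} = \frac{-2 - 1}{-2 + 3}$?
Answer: $97 + 8 \sqrt{50690} \approx 1898.2$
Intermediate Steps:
$s{\left(t,Y \right)} = -3$ ($s{\left(t,Y \right)} = - \frac{3}{1} = \left(-3\right) 1 = -3$)
$v{\left(y,H \right)} = - 8 \sqrt{H^{2} + y^{2}}$ ($v{\left(y,H \right)} = - 8 \sqrt{y^{2} + H^{2}} = - 8 \sqrt{H^{2} + y^{2}}$)
$n{\left(w,I \right)} = 97$ ($n{\left(w,I \right)} = 100 - 3 = 97$)
$n{\left(183,14 \right)} - v{\left(223,-31 \right)} = 97 - - 8 \sqrt{\left(-31\right)^{2} + 223^{2}} = 97 - - 8 \sqrt{961 + 49729} = 97 - - 8 \sqrt{50690} = 97 + 8 \sqrt{50690}$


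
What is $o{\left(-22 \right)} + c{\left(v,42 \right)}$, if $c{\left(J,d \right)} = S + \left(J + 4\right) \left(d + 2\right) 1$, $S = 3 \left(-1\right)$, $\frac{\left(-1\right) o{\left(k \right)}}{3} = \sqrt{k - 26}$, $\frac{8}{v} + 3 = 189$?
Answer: $\frac{16265}{93} - 12 i \sqrt{3} \approx 174.89 - 20.785 i$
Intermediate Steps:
$v = \frac{4}{93}$ ($v = \frac{8}{-3 + 189} = \frac{8}{186} = 8 \cdot \frac{1}{186} = \frac{4}{93} \approx 0.043011$)
$o{\left(k \right)} = - 3 \sqrt{-26 + k}$ ($o{\left(k \right)} = - 3 \sqrt{k - 26} = - 3 \sqrt{-26 + k}$)
$S = -3$
$c{\left(J,d \right)} = -3 + \left(2 + d\right) \left(4 + J\right)$ ($c{\left(J,d \right)} = -3 + \left(J + 4\right) \left(d + 2\right) 1 = -3 + \left(4 + J\right) \left(2 + d\right) 1 = -3 + \left(2 + d\right) \left(4 + J\right) 1 = -3 + \left(2 + d\right) \left(4 + J\right)$)
$o{\left(-22 \right)} + c{\left(v,42 \right)} = - 3 \sqrt{-26 - 22} + \left(5 + 2 \cdot \frac{4}{93} + 4 \cdot 42 + \frac{4}{93} \cdot 42\right) = - 3 \sqrt{-48} + \left(5 + \frac{8}{93} + 168 + \frac{56}{31}\right) = - 3 \cdot 4 i \sqrt{3} + \frac{16265}{93} = - 12 i \sqrt{3} + \frac{16265}{93} = \frac{16265}{93} - 12 i \sqrt{3}$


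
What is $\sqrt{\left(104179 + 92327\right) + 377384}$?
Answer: $\sqrt{573890} \approx 757.56$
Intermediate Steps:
$\sqrt{\left(104179 + 92327\right) + 377384} = \sqrt{196506 + 377384} = \sqrt{573890}$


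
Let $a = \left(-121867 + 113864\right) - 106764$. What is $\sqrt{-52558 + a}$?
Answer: $5 i \sqrt{6693} \approx 409.05 i$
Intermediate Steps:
$a = -114767$ ($a = -8003 - 106764 = -114767$)
$\sqrt{-52558 + a} = \sqrt{-52558 - 114767} = \sqrt{-167325} = 5 i \sqrt{6693}$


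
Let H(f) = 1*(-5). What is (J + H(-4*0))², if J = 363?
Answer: 128164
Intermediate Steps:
H(f) = -5
(J + H(-4*0))² = (363 - 5)² = 358² = 128164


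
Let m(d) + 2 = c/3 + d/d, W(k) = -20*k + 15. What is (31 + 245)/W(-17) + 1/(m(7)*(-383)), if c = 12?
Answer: 316769/407895 ≈ 0.77659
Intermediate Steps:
W(k) = 15 - 20*k
m(d) = 3 (m(d) = -2 + (12/3 + d/d) = -2 + (12*(1/3) + 1) = -2 + (4 + 1) = -2 + 5 = 3)
(31 + 245)/W(-17) + 1/(m(7)*(-383)) = (31 + 245)/(15 - 20*(-17)) + 1/(3*(-383)) = 276/(15 + 340) + (1/3)*(-1/383) = 276/355 - 1/1149 = 316769/407895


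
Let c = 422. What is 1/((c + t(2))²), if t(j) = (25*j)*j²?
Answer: 1/386884 ≈ 2.5848e-6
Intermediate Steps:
t(j) = 25*j³
1/((c + t(2))²) = 1/((422 + 25*2³)²) = 1/((422 + 25*8)²) = 1/((422 + 200)²) = 1/(622²) = 1/386884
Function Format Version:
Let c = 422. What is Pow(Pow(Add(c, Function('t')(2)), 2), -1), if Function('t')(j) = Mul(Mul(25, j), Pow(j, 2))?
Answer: Rational(1, 386884) ≈ 2.5848e-6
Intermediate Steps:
Function('t')(j) = Mul(25, Pow(j, 3))
Pow(Pow(Add(c, Function('t')(2)), 2), -1) = Pow(Pow(Add(422, Mul(25, Pow(2, 3))), 2), -1) = Pow(Pow(Add(422, Mul(25, 8)), 2), -1) = Pow(Pow(Add(422, 200), 2), -1) = Pow(Pow(622, 2), -1) = Pow(386884, -1) = Rational(1, 386884)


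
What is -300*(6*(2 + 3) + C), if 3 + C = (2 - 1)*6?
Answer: -9900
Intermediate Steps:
C = 3 (C = -3 + (2 - 1)*6 = -3 + 1*6 = -3 + 6 = 3)
-300*(6*(2 + 3) + C) = -300*(6*(2 + 3) + 3) = -300*(6*5 + 3) = -300*(30 + 3) = -300*33 = -9900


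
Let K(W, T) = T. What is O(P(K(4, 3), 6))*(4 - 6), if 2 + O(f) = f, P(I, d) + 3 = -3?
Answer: 16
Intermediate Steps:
P(I, d) = -6 (P(I, d) = -3 - 3 = -6)
O(f) = -2 + f
O(P(K(4, 3), 6))*(4 - 6) = (-2 - 6)*(4 - 6) = -8*(-2) = 16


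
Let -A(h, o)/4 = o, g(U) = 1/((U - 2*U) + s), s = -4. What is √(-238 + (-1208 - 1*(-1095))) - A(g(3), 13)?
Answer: 52 + 3*I*√39 ≈ 52.0 + 18.735*I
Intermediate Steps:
g(U) = 1/(-4 - U) (g(U) = 1/((U - 2*U) - 4) = 1/(-U - 4) = 1/(-4 - U))
A(h, o) = -4*o
√(-238 + (-1208 - 1*(-1095))) - A(g(3), 13) = √(-238 + (-1208 - 1*(-1095))) - (-4)*13 = √(-238 + (-1208 + 1095)) - 1*(-52) = √(-238 - 113) + 52 = √(-351) + 52 = 3*I*√39 + 52 = 52 + 3*I*√39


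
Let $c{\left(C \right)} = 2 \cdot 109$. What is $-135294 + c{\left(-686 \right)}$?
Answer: $-135076$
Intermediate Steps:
$c{\left(C \right)} = 218$
$-135294 + c{\left(-686 \right)} = -135294 + 218 = -135076$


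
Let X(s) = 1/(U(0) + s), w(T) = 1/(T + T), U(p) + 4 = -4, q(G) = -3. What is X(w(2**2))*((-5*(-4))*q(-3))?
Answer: 160/21 ≈ 7.6190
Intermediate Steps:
U(p) = -8 (U(p) = -4 - 4 = -8)
w(T) = 1/(2*T)
X(s) = 1/(-8 + s)
X(w(2**2))*((-5*(-4))*q(-3)) = (-5*(-4)*(-3))/(-8 + 1/(2*(2**2))) = (20*(-3))/(-8 + (1/2)/4) = -60/(-8 + (1/2)*(1/4)) = -60/(-8 + 1/8) = -60/(-63/8) = -8/63*(-60) = 160/21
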